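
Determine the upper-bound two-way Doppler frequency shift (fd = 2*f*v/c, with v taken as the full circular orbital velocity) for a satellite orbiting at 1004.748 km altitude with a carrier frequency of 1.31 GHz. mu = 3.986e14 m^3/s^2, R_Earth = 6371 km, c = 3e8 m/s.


r = 7.375748e+06 m
v = sqrt(mu/r) = 7351.3248 m/s (worst-case radial velocity)
f = 1.31 GHz = 1.31e+09 Hz
fd = 2*f*v/c = 2*1.31e+09*7351.3248/3.0e+08
fd = 64201.5700 Hz

64201.5700 Hz


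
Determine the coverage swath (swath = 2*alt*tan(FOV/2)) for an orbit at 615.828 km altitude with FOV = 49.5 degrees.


FOV = 49.5 deg = 0.863938 rad
swath = 2 * alt * tan(FOV/2) = 2 * 615.828 * tan(0.431969)
swath = 2 * 615.828 * 0.4610063
swath = 567.8012 km

567.8012 km


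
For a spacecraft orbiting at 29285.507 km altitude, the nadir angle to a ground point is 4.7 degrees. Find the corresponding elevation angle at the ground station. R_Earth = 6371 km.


r = R_E + alt = 35656.5070 km
Law of sines in the satellite / Earth-center / ground-point triangle:
  sin(nadir)/R_E = sin(90 + el)/r  =>  cos(el) = (r/R_E)*sin(nadir)
cos(el) = (35656.5070 / 6371.0000) * sin(4.7 deg) = 0.4585844
el = arccos(0.4585844) = 62.7042 deg
(Earth-central angle = 90 - nadir - el = 22.5958 deg)

62.7042 degrees


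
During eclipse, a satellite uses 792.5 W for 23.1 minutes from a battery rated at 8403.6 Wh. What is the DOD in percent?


E_used = P * t / 60 = 792.5 * 23.1 / 60 = 305.1125 Wh
DOD = E_used / E_total * 100 = 305.1125 / 8403.6 * 100
DOD = 3.6307 %

3.6307 %


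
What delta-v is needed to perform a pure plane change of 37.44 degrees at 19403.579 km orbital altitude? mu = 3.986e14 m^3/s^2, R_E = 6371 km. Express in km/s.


r = 25774.5790 km = 2.5774579e+07 m
V = sqrt(mu/r) = 3932.5374 m/s
di = 37.44 deg = 0.6534513 rad
dV = 2*V*sin(di/2) = 2*3932.5374*sin(0.3267256)
dV = 2524.2455 m/s = 2.5242 km/s

2.5242 km/s


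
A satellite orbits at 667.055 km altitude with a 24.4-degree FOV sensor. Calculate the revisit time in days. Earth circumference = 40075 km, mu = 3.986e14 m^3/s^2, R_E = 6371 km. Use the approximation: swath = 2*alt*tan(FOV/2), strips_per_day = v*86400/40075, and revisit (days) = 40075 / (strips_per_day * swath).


swath = 2*667.055*tan(0.2129302) = 288.4448 km
v = sqrt(mu/r) = 7525.6206 m/s = 7.5256 km/s
strips/day = v*86400/40075 = 7.5256*86400/40075 = 16.2249
coverage/day = strips * swath = 16.2249 * 288.4448 = 4679.9933 km
revisit = 40075 / 4679.9933 = 8.5630 days

8.5630 days


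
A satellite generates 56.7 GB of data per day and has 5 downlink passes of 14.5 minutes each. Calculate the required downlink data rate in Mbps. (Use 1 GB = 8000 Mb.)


total contact time = 5 * 14.5 * 60 = 4350.0000 s
data = 56.7 GB = 453600.0000 Mb
rate = 453600.0000 / 4350.0000 = 104.2759 Mbps

104.2759 Mbps


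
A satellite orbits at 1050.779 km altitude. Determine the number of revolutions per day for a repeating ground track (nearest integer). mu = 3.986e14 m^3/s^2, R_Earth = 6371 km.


r = 7.421779e+06 m
T = 2*pi*sqrt(r^3/mu) = 6363.1659 s = 106.0528 min
revs/day = 1440 / 106.0528 = 13.5781
Rounded: 14 revolutions per day

14 revolutions per day


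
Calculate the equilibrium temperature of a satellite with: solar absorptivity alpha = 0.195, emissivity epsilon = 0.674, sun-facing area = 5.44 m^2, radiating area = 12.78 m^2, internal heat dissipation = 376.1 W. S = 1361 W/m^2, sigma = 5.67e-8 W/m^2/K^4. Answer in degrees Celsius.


Numerator = alpha*S*A_sun + Q_int = 0.195*1361*5.44 + 376.1 = 1819.8488 W
Denominator = eps*sigma*A_rad = 0.674*5.67e-8*12.78 = 4.8839792e-07 W/K^4
T^4 = 3.72616e+09 K^4
T = 247.0674 K = -26.0826 C

-26.0826 degrees Celsius


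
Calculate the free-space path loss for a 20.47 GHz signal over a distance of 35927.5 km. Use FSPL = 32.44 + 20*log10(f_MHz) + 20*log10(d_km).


f = 20.47 GHz = 20470.0000 MHz
d = 35927.5 km
FSPL = 32.44 + 20*log10(20470.0000) + 20*log10(35927.5)
FSPL = 32.44 + 86.2224 + 91.1085
FSPL = 209.7709 dB

209.7709 dB


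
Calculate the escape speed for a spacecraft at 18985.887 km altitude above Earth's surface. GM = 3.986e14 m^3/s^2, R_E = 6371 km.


r = 6371.0 + 18985.887 = 25356.8870 km = 2.5356887e+07 m
v_esc = sqrt(2*mu/r) = sqrt(2*3.986e14 / 2.5356887e+07)
v_esc = 5607.0661 m/s = 5.6071 km/s

5.6071 km/s


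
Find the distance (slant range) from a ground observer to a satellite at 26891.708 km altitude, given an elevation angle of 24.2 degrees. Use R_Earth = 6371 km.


h = 26891.708 km, el = 24.2 deg
d = -R_E*sin(el) + sqrt((R_E*sin(el))^2 + 2*R_E*h + h^2)
d = -6371.0000*sin(0.4223697) + sqrt((6371.0000*0.409923)^2 + 2*6371.0000*26891.708 + 26891.708^2)
d = 30139.5431 km

30139.5431 km


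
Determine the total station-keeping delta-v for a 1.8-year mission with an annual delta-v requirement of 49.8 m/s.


dV = rate * years = 49.8 * 1.8
dV = 89.6400 m/s

89.6400 m/s


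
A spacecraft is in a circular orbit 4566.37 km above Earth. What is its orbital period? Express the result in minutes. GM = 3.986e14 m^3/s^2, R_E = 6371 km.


r = 10937.3700 km = 1.093737e+07 m
T = 2*pi*sqrt(r^3/mu) = 2*pi*sqrt(1.3083945e+21 / 3.986e14)
T = 11383.6249 s = 189.7271 min

189.7271 minutes


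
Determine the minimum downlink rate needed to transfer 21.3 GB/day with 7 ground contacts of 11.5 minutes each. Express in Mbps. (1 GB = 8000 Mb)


total contact time = 7 * 11.5 * 60 = 4830.0000 s
data = 21.3 GB = 170400.0000 Mb
rate = 170400.0000 / 4830.0000 = 35.2795 Mbps

35.2795 Mbps


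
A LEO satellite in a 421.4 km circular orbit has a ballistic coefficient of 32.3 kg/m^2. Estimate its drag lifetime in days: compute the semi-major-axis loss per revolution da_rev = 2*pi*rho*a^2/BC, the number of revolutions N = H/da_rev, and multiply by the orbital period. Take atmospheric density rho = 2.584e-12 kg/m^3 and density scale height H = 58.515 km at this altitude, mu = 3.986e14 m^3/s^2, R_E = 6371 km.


a = R_E + alt = 6792.4000 km = 6.7924e+06 m
da_rev = 2*pi*rho*a^2/BC = 2*pi*2.584e-12*(6.7924e+06)^2/32.3 = 23.190834 m per revolution
N = H/da_rev = 58515.0000 m / 23.190834 m = 2523.1952 revolutions
P = 2*pi*sqrt(a^3/mu) = 5571.1660 s
lifetime = N*P = 2523.1952 * 5571.1660 = 1.4057139e+07 s = 162.6984 days

162.6984 days


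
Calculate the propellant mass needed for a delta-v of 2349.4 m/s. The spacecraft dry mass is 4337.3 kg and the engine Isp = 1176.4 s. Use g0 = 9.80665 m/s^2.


ve = Isp * g0 = 1176.4 * 9.80665 = 11536.543060 m/s
mass ratio = exp(dv/ve) = exp(2349.4/11536.543060) = 1.22586722
m_prop = m_dry * (mr - 1) = 4337.3 * (1.22586722 - 1)
m_prop = 979.6539 kg

979.6539 kg


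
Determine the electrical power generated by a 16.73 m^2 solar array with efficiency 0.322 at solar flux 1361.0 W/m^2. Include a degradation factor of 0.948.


P = area * eta * S * degradation
P = 16.73 * 0.322 * 1361.0 * 0.948
P = 6950.5356 W

6950.5356 W


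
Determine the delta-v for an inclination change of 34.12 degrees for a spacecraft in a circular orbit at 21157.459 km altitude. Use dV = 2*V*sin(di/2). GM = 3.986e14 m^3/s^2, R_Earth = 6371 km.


r = 27528.4590 km = 2.7528459e+07 m
V = sqrt(mu/r) = 3805.2018 m/s
di = 34.12 deg = 0.5955063 rad
dV = 2*V*sin(di/2) = 2*3805.2018*sin(0.2977532)
dV = 2232.6868 m/s = 2.2327 km/s

2.2327 km/s


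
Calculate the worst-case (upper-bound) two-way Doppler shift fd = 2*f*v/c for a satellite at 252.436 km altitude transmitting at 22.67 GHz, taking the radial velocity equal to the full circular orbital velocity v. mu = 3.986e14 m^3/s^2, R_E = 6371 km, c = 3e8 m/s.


r = 6.623436e+06 m
v = sqrt(mu/r) = 7757.5927 m/s (worst-case radial velocity)
f = 22.67 GHz = 2.267e+10 Hz
fd = 2*f*v/c = 2*2.267e+10*7757.5927/3.0e+08
fd = 1.1724308e+06 Hz

1.1724e+06 Hz


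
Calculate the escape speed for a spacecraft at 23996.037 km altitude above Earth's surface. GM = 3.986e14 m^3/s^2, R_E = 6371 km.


r = 6371.0 + 23996.037 = 30367.0370 km = 3.0367037e+07 m
v_esc = sqrt(2*mu/r) = sqrt(2*3.986e14 / 3.0367037e+07)
v_esc = 5123.6852 m/s = 5.1237 km/s

5.1237 km/s


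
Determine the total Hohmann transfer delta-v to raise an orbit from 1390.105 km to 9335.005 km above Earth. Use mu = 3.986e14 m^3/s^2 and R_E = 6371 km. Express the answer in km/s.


r1 = 7761.1050 km = 7.761105e+06 m
r2 = 15706.0050 km = 1.5706005e+07 m
dv1 = sqrt(mu/r1)*(sqrt(2*r2/(r1+r2)) - 1) = 1124.8478 m/s
dv2 = sqrt(mu/r2)*(1 - sqrt(2*r1/(r1+r2))) = 940.5820 m/s
total dv = |dv1| + |dv2| = 1124.8478 + 940.5820 = 2065.4298 m/s = 2.0654 km/s

2.0654 km/s


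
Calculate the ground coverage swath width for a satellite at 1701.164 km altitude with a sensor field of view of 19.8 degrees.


FOV = 19.8 deg = 0.3455752 rad
swath = 2 * alt * tan(FOV/2) = 2 * 1701.164 * tan(0.1727876)
swath = 2 * 1701.164 * 0.1745279
swath = 593.8013 km

593.8013 km


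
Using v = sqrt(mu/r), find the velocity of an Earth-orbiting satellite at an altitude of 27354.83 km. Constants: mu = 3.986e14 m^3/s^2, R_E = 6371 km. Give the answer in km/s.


r = R_E + alt = 6371.0 + 27354.83 = 33725.8300 km = 3.372583e+07 m
v = sqrt(mu/r) = sqrt(3.986e14 / 3.372583e+07) = 3437.8532 m/s = 3.4379 km/s

3.4379 km/s


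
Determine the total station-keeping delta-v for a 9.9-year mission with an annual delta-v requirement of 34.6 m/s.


dV = rate * years = 34.6 * 9.9
dV = 342.5400 m/s

342.5400 m/s


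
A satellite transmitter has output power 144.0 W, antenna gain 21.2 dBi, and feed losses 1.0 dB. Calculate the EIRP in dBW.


Pt = 144.0 W = 21.5836 dBW
EIRP = Pt_dBW + Gt - losses = 21.5836 + 21.2 - 1.0 = 41.7836 dBW

41.7836 dBW


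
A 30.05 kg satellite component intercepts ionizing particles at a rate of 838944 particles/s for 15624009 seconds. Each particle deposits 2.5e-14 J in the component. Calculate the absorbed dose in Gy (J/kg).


Total energy deposited = rate * time * E_per
  = 838944 * 15624009 * 2.5e-14 = 0.3276917 J
Dose = E_total / mass = 0.3276917 / 30.05
Dose = 0.01090488 Gy

0.0109 Gy


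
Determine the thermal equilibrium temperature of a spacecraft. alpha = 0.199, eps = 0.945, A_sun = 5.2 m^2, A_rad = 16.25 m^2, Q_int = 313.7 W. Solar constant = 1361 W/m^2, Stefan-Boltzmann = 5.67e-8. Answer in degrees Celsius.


Numerator = alpha*S*A_sun + Q_int = 0.199*1361*5.2 + 313.7 = 1722.0628 W
Denominator = eps*sigma*A_rad = 0.945*5.67e-8*16.25 = 8.7069937e-07 W/K^4
T^4 = 1.9777926e+09 K^4
T = 210.8848 K = -62.2652 C

-62.2652 degrees Celsius


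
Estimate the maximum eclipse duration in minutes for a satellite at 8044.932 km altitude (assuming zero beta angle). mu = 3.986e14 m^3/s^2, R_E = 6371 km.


r = 14415.9320 km
T = 287.0940 min
Eclipse fraction = arcsin(R_E/r)/pi = arcsin(6371.0000/14415.9320)/pi
= arcsin(0.4419416)/pi = 0.1457102
Eclipse duration = 0.1457102 * 287.0940 = 41.8325 min

41.8325 minutes


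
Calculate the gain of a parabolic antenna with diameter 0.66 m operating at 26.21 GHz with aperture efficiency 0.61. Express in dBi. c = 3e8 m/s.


lambda = c/f = 3e8 / 2.621e+10 = 0.01144601 m
G = eta*(pi*D/lambda)^2 = 0.61*(pi*0.66/0.01144601)^2
G = 20017.4607 (linear)
G = 10*log10(20017.4607) = 43.0141 dBi

43.0141 dBi


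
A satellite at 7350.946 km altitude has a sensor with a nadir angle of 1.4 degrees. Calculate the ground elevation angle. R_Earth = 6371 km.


r = R_E + alt = 13721.9460 km
Law of sines in the satellite / Earth-center / ground-point triangle:
  sin(nadir)/R_E = sin(90 + el)/r  =>  cos(el) = (r/R_E)*sin(nadir)
cos(el) = (13721.9460 / 6371.0000) * sin(1.4 deg) = 0.05262236
el = arccos(0.05262236) = 86.9836 deg
(Earth-central angle = 90 - nadir - el = 1.6164 deg)

86.9836 degrees


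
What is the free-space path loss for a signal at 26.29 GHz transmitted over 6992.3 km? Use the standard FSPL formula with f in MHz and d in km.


f = 26.29 GHz = 26290.0000 MHz
d = 6992.3 km
FSPL = 32.44 + 20*log10(26290.0000) + 20*log10(6992.3)
FSPL = 32.44 + 88.3958 + 76.8924
FSPL = 197.7282 dB

197.7282 dB


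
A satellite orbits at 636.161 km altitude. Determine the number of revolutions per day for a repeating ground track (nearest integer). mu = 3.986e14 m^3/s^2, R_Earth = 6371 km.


r = 7.007161e+06 m
T = 2*pi*sqrt(r^3/mu) = 5837.4660 s = 97.2911 min
revs/day = 1440 / 97.2911 = 14.8009
Rounded: 15 revolutions per day

15 revolutions per day


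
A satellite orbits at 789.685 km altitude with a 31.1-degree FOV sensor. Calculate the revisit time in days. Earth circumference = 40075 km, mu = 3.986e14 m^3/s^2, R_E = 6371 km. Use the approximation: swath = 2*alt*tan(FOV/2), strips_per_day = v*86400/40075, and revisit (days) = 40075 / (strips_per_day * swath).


swath = 2*789.685*tan(0.2713987) = 439.4827 km
v = sqrt(mu/r) = 7460.9025 m/s = 7.4609 km/s
strips/day = v*86400/40075 = 7.4609*86400/40075 = 16.0854
coverage/day = strips * swath = 16.0854 * 439.4827 = 7069.2501 km
revisit = 40075 / 7069.2501 = 5.6689 days

5.6689 days


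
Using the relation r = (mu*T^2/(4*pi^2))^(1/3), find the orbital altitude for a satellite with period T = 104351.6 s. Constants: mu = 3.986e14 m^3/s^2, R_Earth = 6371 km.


T = 104351.6 s
r = (mu*T^2/(4*pi^2))^(1/3) = (3.986e14 * 104351.6^2 / (4*pi^2))^(1/3)
r = 4.7906223e+07 m = 47906.2225 km
alt = r - R_E = 47906.2225 - 6371 = 41535.2225 km

41535.2225 km


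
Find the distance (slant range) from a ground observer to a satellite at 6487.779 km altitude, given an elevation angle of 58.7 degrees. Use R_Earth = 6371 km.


h = 6487.779 km, el = 58.7 deg
d = -R_E*sin(el) + sqrt((R_E*sin(el))^2 + 2*R_E*h + h^2)
d = -6371.0000*sin(1.0245) + sqrt((6371.0000*0.8544588)^2 + 2*6371.0000*6487.779 + 6487.779^2)
d = 6981.7427 km

6981.7427 km


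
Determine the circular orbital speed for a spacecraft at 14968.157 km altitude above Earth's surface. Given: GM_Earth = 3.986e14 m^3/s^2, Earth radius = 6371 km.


r = R_E + alt = 6371.0 + 14968.157 = 21339.1570 km = 2.1339157e+07 m
v = sqrt(mu/r) = sqrt(3.986e14 / 2.1339157e+07) = 4321.9528 m/s = 4.3220 km/s

4.3220 km/s


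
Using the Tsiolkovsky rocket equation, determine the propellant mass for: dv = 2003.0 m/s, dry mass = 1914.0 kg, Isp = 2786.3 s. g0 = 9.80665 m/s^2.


ve = Isp * g0 = 2786.3 * 9.80665 = 27324.268895 m/s
mass ratio = exp(dv/ve) = exp(2003.0/27324.268895) = 1.07605847
m_prop = m_dry * (mr - 1) = 1914.0 * (1.07605847 - 1)
m_prop = 145.5759 kg

145.5759 kg


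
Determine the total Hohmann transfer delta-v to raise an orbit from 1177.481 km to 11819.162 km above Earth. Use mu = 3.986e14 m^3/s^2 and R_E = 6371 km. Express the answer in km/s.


r1 = 7548.4810 km = 7.548481e+06 m
r2 = 18190.1620 km = 1.8190162e+07 m
dv1 = sqrt(mu/r1)*(sqrt(2*r2/(r1+r2)) - 1) = 1372.5879 m/s
dv2 = sqrt(mu/r2)*(1 - sqrt(2*r1/(r1+r2))) = 1096.0177 m/s
total dv = |dv1| + |dv2| = 1372.5879 + 1096.0177 = 2468.6056 m/s = 2.4686 km/s

2.4686 km/s


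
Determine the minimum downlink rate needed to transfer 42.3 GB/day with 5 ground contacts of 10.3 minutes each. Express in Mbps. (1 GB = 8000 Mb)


total contact time = 5 * 10.3 * 60 = 3090.0000 s
data = 42.3 GB = 338400.0000 Mb
rate = 338400.0000 / 3090.0000 = 109.5146 Mbps

109.5146 Mbps


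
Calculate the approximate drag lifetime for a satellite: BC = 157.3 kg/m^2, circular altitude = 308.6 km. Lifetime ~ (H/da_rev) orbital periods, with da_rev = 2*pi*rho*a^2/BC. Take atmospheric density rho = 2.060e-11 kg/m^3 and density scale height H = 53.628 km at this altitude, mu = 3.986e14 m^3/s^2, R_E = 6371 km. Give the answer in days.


a = R_E + alt = 6679.6000 km = 6.6796e+06 m
da_rev = 2*pi*rho*a^2/BC = 2*pi*2.060e-11*(6.6796e+06)^2/157.3 = 36.712950 m per revolution
N = H/da_rev = 53628.0000 m / 36.712950 m = 1460.7380 revolutions
P = 2*pi*sqrt(a^3/mu) = 5432.9650 s
lifetime = N*P = 1460.7380 * 5432.9650 = 7.9361383e+06 s = 91.8535 days

91.8535 days


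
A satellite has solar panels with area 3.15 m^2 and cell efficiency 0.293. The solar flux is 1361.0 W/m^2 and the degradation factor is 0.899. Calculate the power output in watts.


P = area * eta * S * degradation
P = 3.15 * 0.293 * 1361.0 * 0.899
P = 1129.2653 W

1129.2653 W


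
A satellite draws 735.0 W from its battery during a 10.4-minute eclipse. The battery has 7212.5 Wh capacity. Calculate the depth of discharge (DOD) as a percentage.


E_used = P * t / 60 = 735.0 * 10.4 / 60 = 127.4000 Wh
DOD = E_used / E_total * 100 = 127.4000 / 7212.5 * 100
DOD = 1.7664 %

1.7664 %


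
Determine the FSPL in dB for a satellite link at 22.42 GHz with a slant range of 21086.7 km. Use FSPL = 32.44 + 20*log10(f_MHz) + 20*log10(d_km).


f = 22.42 GHz = 22420.0000 MHz
d = 21086.7 km
FSPL = 32.44 + 20*log10(22420.0000) + 20*log10(21086.7)
FSPL = 32.44 + 87.0127 + 86.4802
FSPL = 205.9329 dB

205.9329 dB


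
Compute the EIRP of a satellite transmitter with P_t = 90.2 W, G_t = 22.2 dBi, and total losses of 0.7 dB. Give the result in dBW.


Pt = 90.2 W = 19.5521 dBW
EIRP = Pt_dBW + Gt - losses = 19.5521 + 22.2 - 0.7 = 41.0521 dBW

41.0521 dBW


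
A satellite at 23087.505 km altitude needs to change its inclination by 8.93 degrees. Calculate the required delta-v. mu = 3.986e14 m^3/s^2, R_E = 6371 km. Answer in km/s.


r = 29458.5050 km = 2.9458505e+07 m
V = sqrt(mu/r) = 3678.4368 m/s
di = 8.93 deg = 0.1558579 rad
dV = 2*V*sin(di/2) = 2*3678.4368*sin(0.07792895)
dV = 572.7333 m/s = 0.5727333 km/s

0.5727 km/s


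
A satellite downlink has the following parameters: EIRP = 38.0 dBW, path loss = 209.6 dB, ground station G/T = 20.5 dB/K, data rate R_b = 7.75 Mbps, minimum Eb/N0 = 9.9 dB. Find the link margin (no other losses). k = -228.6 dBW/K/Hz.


C/N0 = EIRP - FSPL + G/T - k = 38.0 - 209.6 + 20.5 - (-228.6)
C/N0 = 77.5000 dB-Hz
R_b = 7.75 Mbps = 7.75e+06 bps -> 10*log10(R_b) = 68.8930 dB-Hz
Eb/N0 = C/N0 - 10*log10(R_b) = 77.5000 - 68.8930 = 8.6070 dB
Margin = Eb/N0 - Eb/N0_req = 8.6070 - 9.9 = -1.2930 dB (negative margin: link does not close)

-1.2930 dB


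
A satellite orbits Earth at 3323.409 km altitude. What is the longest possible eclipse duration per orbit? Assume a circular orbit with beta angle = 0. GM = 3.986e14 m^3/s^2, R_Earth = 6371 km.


r = 9694.4090 km
T = 158.3223 min
Eclipse fraction = arcsin(R_E/r)/pi = arcsin(6371.0000/9694.4090)/pi
= arcsin(0.6571829)/pi = 0.2282521
Eclipse duration = 0.2282521 * 158.3223 = 36.1374 min

36.1374 minutes


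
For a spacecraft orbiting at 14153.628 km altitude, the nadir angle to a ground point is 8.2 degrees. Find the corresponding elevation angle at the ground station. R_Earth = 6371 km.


r = R_E + alt = 20524.6280 km
Law of sines in the satellite / Earth-center / ground-point triangle:
  sin(nadir)/R_E = sin(90 + el)/r  =>  cos(el) = (r/R_E)*sin(nadir)
cos(el) = (20524.6280 / 6371.0000) * sin(8.2 deg) = 0.4594892
el = arccos(0.4594892) = 62.6458 deg
(Earth-central angle = 90 - nadir - el = 19.1542 deg)

62.6458 degrees


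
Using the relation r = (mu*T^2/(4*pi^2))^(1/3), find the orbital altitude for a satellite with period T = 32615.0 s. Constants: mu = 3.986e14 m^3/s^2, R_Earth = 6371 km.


T = 32615.0 s
r = (mu*T^2/(4*pi^2))^(1/3) = (3.986e14 * 32615.0^2 / (4*pi^2))^(1/3)
r = 2.2063315e+07 m = 22063.3155 km
alt = r - R_E = 22063.3155 - 6371 = 15692.3155 km

15692.3155 km


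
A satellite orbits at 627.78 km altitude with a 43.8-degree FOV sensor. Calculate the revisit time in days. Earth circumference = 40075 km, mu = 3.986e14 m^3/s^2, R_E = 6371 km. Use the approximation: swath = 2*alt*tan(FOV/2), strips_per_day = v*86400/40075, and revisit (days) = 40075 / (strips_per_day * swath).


swath = 2*627.78*tan(0.3822271) = 504.7319 km
v = sqrt(mu/r) = 7546.7068 m/s = 7.5467 km/s
strips/day = v*86400/40075 = 7.5467*86400/40075 = 16.2704
coverage/day = strips * swath = 16.2704 * 504.7319 = 8212.1794 km
revisit = 40075 / 8212.1794 = 4.8799 days

4.8799 days


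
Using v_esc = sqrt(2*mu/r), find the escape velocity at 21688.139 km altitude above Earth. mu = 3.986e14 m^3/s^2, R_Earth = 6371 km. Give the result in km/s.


r = 6371.0 + 21688.139 = 28059.1390 km = 2.8059139e+07 m
v_esc = sqrt(2*mu/r) = sqrt(2*3.986e14 / 2.8059139e+07)
v_esc = 5330.2364 m/s = 5.3302 km/s

5.3302 km/s


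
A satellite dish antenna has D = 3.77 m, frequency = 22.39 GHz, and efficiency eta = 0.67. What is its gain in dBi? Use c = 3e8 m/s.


lambda = c/f = 3e8 / 2.239e+10 = 0.01339884 m
G = eta*(pi*D/lambda)^2 = 0.67*(pi*3.77/0.01339884)^2
G = 523507.5220 (linear)
G = 10*log10(523507.5220) = 57.1892 dBi

57.1892 dBi


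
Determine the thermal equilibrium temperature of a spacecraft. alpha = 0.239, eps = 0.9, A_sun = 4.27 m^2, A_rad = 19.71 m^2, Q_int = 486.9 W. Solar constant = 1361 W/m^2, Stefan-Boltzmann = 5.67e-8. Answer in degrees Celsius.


Numerator = alpha*S*A_sun + Q_int = 0.239*1361*4.27 + 486.9 = 1875.8413 W
Denominator = eps*sigma*A_rad = 0.9*5.67e-8*19.71 = 1.0058013e-06 W/K^4
T^4 = 1.8650218e+09 K^4
T = 207.8122 K = -65.3378 C

-65.3378 degrees Celsius


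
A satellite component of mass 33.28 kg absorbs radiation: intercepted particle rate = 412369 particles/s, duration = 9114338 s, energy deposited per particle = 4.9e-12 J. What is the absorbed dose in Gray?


Total energy deposited = rate * time * E_per
  = 412369 * 9114338 * 4.9e-12 = 18.4165 J
Dose = E_total / mass = 18.4165 / 33.28
Dose = 0.5533806 Gy

0.5534 Gy


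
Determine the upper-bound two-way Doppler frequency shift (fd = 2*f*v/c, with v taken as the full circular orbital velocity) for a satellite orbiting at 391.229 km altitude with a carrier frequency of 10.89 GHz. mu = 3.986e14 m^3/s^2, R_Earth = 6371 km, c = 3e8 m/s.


r = 6.762229e+06 m
v = sqrt(mu/r) = 7677.5687 m/s (worst-case radial velocity)
f = 10.89 GHz = 1.089e+10 Hz
fd = 2*f*v/c = 2*1.089e+10*7677.5687/3.0e+08
fd = 557391.4863 Hz

557391.4863 Hz


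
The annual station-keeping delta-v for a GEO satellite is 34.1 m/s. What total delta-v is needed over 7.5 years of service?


dV = rate * years = 34.1 * 7.5
dV = 255.7500 m/s

255.7500 m/s


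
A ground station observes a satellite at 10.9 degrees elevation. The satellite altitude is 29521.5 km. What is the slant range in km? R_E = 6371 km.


h = 29521.5 km, el = 10.9 deg
d = -R_E*sin(el) + sqrt((R_E*sin(el))^2 + 2*R_E*h + h^2)
d = -6371.0000*sin(0.1902409) + sqrt((6371.0000*0.1890954)^2 + 2*6371.0000*29521.5 + 29521.5^2)
d = 34138.3526 km

34138.3526 km


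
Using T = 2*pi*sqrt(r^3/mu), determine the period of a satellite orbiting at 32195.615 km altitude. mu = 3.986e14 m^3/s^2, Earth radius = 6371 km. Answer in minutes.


r = 38566.6150 km = 3.8566615e+07 m
T = 2*pi*sqrt(r^3/mu) = 2*pi*sqrt(5.7363358e+22 / 3.986e14)
T = 75375.2047 s = 1256.2534 min

1256.2534 minutes


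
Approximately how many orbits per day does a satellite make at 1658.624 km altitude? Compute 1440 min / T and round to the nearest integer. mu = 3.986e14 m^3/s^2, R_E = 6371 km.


r = 8.029624e+06 m
T = 2*pi*sqrt(r^3/mu) = 7160.6762 s = 119.3446 min
revs/day = 1440 / 119.3446 = 12.0659
Rounded: 12 revolutions per day

12 revolutions per day


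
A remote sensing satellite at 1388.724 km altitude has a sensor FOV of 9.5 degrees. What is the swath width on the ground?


FOV = 9.5 deg = 0.1658063 rad
swath = 2 * alt * tan(FOV/2) = 2 * 1388.724 * tan(0.08290314)
swath = 2 * 1388.724 * 0.08309359
swath = 230.7881 km

230.7881 km


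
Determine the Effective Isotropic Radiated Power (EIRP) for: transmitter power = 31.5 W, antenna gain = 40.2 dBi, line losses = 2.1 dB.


Pt = 31.5 W = 14.9831 dBW
EIRP = Pt_dBW + Gt - losses = 14.9831 + 40.2 - 2.1 = 53.0831 dBW

53.0831 dBW


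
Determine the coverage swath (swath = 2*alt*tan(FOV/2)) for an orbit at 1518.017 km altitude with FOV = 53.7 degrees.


FOV = 53.7 deg = 0.9372418 rad
swath = 2 * alt * tan(FOV/2) = 2 * 1518.017 * tan(0.4686209)
swath = 2 * 1518.017 * 0.5062322
swath = 1536.9381 km

1536.9381 km


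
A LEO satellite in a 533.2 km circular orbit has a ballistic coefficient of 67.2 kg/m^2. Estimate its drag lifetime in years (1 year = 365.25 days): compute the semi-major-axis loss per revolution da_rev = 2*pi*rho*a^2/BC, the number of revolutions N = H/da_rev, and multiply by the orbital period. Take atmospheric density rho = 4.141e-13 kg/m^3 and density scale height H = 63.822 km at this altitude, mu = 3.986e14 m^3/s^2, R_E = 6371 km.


a = R_E + alt = 6904.2000 km = 6.9042e+06 m
da_rev = 2*pi*rho*a^2/BC = 2*pi*4.141e-13*(6.9042e+06)^2/67.2 = 1.845621 m per revolution
N = H/da_rev = 63822.0000 m / 1.845621 m = 34580.2284 revolutions
P = 2*pi*sqrt(a^3/mu) = 5709.2790 s
lifetime = N*P = 34580.2284 * 5709.2790 = 1.9742817e+08 s = 2285.0483 days
years = 2285.0483 / 365.25 = 6.2561 years

6.2561 years


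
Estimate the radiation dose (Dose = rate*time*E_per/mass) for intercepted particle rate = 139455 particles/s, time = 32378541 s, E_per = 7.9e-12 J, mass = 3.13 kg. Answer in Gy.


Total energy deposited = rate * time * E_per
  = 139455 * 32378541 * 7.9e-12 = 35.6713 J
Dose = E_total / mass = 35.6713 / 3.13
Dose = 11.3966 Gy

11.3966 Gy


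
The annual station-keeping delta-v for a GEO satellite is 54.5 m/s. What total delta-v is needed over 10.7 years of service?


dV = rate * years = 54.5 * 10.7
dV = 583.1500 m/s

583.1500 m/s


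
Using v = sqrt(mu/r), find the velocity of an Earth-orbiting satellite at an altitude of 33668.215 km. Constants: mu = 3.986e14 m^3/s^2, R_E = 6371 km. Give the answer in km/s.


r = R_E + alt = 6371.0 + 33668.215 = 40039.2150 km = 4.0039215e+07 m
v = sqrt(mu/r) = sqrt(3.986e14 / 4.0039215e+07) = 3155.1926 m/s = 3.1552 km/s

3.1552 km/s


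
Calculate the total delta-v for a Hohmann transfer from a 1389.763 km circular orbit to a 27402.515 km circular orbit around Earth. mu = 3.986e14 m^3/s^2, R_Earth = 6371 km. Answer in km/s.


r1 = 7760.7630 km = 7.760763e+06 m
r2 = 33773.5150 km = 3.3773515e+07 m
dv1 = sqrt(mu/r1)*(sqrt(2*r2/(r1+r2)) - 1) = 1972.7155 m/s
dv2 = sqrt(mu/r2)*(1 - sqrt(2*r1/(r1+r2))) = 1335.3040 m/s
total dv = |dv1| + |dv2| = 1972.7155 + 1335.3040 = 3308.0194 m/s = 3.3080 km/s

3.3080 km/s


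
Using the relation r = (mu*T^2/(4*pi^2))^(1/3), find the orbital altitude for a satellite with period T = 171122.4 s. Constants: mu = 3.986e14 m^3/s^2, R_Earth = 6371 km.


T = 171122.4 s
r = (mu*T^2/(4*pi^2))^(1/3) = (3.986e14 * 171122.4^2 / (4*pi^2))^(1/3)
r = 6.6618844e+07 m = 66618.8443 km
alt = r - R_E = 66618.8443 - 6371 = 60247.8443 km

60247.8443 km


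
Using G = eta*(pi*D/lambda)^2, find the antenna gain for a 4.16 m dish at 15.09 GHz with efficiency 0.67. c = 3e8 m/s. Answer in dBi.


lambda = c/f = 3e8 / 1.509e+10 = 0.01988072 m
G = eta*(pi*D/lambda)^2 = 0.67*(pi*4.16/0.01988072)^2
G = 289532.4061 (linear)
G = 10*log10(289532.4061) = 54.6170 dBi

54.6170 dBi


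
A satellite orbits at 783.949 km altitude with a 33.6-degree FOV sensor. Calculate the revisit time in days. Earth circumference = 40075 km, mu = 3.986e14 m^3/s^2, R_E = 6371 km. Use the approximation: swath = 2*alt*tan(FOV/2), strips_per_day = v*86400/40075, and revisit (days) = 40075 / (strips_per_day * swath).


swath = 2*783.949*tan(0.2932153) = 473.3763 km
v = sqrt(mu/r) = 7463.8925 m/s = 7.4639 km/s
strips/day = v*86400/40075 = 7.4639*86400/40075 = 16.0918
coverage/day = strips * swath = 16.0918 * 473.3763 = 7617.4939 km
revisit = 40075 / 7617.4939 = 5.2609 days

5.2609 days


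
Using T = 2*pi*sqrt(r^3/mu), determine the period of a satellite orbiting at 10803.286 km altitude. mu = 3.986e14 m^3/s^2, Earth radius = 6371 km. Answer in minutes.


r = 17174.2860 km = 1.7174286e+07 m
T = 2*pi*sqrt(r^3/mu) = 2*pi*sqrt(5.0656604e+21 / 3.986e14)
T = 22399.0324 s = 373.3172 min

373.3172 minutes


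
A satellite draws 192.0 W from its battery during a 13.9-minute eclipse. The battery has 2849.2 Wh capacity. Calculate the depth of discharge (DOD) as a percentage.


E_used = P * t / 60 = 192.0 * 13.9 / 60 = 44.4800 Wh
DOD = E_used / E_total * 100 = 44.4800 / 2849.2 * 100
DOD = 1.5611 %

1.5611 %


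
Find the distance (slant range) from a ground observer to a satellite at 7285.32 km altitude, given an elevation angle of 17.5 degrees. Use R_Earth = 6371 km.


h = 7285.32 km, el = 17.5 deg
d = -R_E*sin(el) + sqrt((R_E*sin(el))^2 + 2*R_E*h + h^2)
d = -6371.0000*sin(0.3054326) + sqrt((6371.0000*0.3007058)^2 + 2*6371.0000*7285.32 + 7285.32^2)
d = 10314.3183 km

10314.3183 km


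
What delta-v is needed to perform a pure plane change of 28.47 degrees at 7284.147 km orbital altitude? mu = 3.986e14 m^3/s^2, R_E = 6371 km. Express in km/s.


r = 13655.1470 km = 1.3655147e+07 m
V = sqrt(mu/r) = 5402.8195 m/s
di = 28.47 deg = 0.4968952 rad
dV = 2*V*sin(di/2) = 2*5402.8195*sin(0.2484476)
dV = 2657.1017 m/s = 2.6571 km/s

2.6571 km/s


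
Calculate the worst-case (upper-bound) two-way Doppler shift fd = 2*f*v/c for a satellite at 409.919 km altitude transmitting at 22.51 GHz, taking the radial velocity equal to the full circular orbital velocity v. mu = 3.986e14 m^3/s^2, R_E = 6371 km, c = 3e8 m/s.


r = 6.780919e+06 m
v = sqrt(mu/r) = 7666.9807 m/s (worst-case radial velocity)
f = 22.51 GHz = 2.251e+10 Hz
fd = 2*f*v/c = 2*2.251e+10*7666.9807/3.0e+08
fd = 1.1505582e+06 Hz

1.1506e+06 Hz


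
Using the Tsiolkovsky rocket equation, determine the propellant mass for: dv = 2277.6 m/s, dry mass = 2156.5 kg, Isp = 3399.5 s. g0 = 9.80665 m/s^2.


ve = Isp * g0 = 3399.5 * 9.80665 = 33337.706675 m/s
mass ratio = exp(dv/ve) = exp(2277.6/33337.706675) = 1.07070685
m_prop = m_dry * (mr - 1) = 2156.5 * (1.07070685 - 1)
m_prop = 152.4793 kg

152.4793 kg


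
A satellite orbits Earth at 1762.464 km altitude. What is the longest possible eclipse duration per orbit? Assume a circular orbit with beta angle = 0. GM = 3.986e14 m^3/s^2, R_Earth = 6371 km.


r = 8133.4640 km
T = 121.6671 min
Eclipse fraction = arcsin(R_E/r)/pi = arcsin(6371.0000/8133.4640)/pi
= arcsin(0.7833071)/pi = 0.2864687
Eclipse duration = 0.2864687 * 121.6671 = 34.8538 min

34.8538 minutes


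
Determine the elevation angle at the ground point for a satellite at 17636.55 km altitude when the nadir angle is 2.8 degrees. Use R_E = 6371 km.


r = R_E + alt = 24007.5500 km
Law of sines in the satellite / Earth-center / ground-point triangle:
  sin(nadir)/R_E = sin(90 + el)/r  =>  cos(el) = (r/R_E)*sin(nadir)
cos(el) = (24007.5500 / 6371.0000) * sin(2.8 deg) = 0.1840784
el = arccos(0.1840784) = 79.3926 deg
(Earth-central angle = 90 - nadir - el = 7.8074 deg)

79.3926 degrees


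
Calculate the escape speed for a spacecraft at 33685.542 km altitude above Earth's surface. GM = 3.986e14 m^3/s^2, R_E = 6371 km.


r = 6371.0 + 33685.542 = 40056.5420 km = 4.0056542e+07 m
v_esc = sqrt(2*mu/r) = sqrt(2*3.986e14 / 4.0056542e+07)
v_esc = 4461.1509 m/s = 4.4612 km/s

4.4612 km/s


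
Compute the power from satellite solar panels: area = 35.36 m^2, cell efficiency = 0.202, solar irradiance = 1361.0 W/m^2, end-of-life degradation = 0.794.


P = area * eta * S * degradation
P = 35.36 * 0.202 * 1361.0 * 0.794
P = 7718.6661 W

7718.6661 W


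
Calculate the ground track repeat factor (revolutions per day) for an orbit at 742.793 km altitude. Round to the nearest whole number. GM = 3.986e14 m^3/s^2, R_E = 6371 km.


r = 7.113793e+06 m
T = 2*pi*sqrt(r^3/mu) = 5971.2198 s = 99.5203 min
revs/day = 1440 / 99.5203 = 14.4694
Rounded: 14 revolutions per day

14 revolutions per day


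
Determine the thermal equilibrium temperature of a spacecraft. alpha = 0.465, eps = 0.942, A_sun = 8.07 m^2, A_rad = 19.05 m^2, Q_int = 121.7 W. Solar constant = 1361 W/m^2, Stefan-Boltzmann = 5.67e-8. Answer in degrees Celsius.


Numerator = alpha*S*A_sun + Q_int = 0.465*1361*8.07 + 121.7 = 5228.9205 W
Denominator = eps*sigma*A_rad = 0.942*5.67e-8*19.05 = 1.0174872e-06 W/K^4
T^4 = 5.1390531e+09 K^4
T = 267.7446 K = -5.4054 C

-5.4054 degrees Celsius


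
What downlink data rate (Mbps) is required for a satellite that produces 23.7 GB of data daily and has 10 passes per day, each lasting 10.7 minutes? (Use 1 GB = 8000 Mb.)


total contact time = 10 * 10.7 * 60 = 6420.0000 s
data = 23.7 GB = 189600.0000 Mb
rate = 189600.0000 / 6420.0000 = 29.5327 Mbps

29.5327 Mbps


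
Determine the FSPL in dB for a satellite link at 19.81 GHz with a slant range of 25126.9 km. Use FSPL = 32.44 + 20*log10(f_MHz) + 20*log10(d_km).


f = 19.81 GHz = 19810.0000 MHz
d = 25126.9 km
FSPL = 32.44 + 20*log10(19810.0000) + 20*log10(25126.9)
FSPL = 32.44 + 85.9377 + 88.0028
FSPL = 206.3805 dB

206.3805 dB


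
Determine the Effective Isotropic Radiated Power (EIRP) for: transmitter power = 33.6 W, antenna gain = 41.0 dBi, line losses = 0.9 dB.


Pt = 33.6 W = 15.2634 dBW
EIRP = Pt_dBW + Gt - losses = 15.2634 + 41.0 - 0.9 = 55.3634 dBW

55.3634 dBW


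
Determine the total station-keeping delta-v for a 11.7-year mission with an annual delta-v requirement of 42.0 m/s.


dV = rate * years = 42.0 * 11.7
dV = 491.4000 m/s

491.4000 m/s


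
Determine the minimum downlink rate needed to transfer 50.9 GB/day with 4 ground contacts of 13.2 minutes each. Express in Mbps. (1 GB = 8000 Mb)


total contact time = 4 * 13.2 * 60 = 3168.0000 s
data = 50.9 GB = 407200.0000 Mb
rate = 407200.0000 / 3168.0000 = 128.5354 Mbps

128.5354 Mbps


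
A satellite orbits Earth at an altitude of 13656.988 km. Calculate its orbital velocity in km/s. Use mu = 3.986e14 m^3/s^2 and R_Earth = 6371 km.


r = R_E + alt = 6371.0 + 13656.988 = 20027.9880 km = 2.0027988e+07 m
v = sqrt(mu/r) = sqrt(3.986e14 / 2.0027988e+07) = 4461.1825 m/s = 4.4612 km/s

4.4612 km/s


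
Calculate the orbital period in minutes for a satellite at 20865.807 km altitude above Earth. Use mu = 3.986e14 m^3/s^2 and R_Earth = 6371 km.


r = 27236.8070 km = 2.7236807e+07 m
T = 2*pi*sqrt(r^3/mu) = 2*pi*sqrt(2.0205452e+22 / 3.986e14)
T = 44734.8012 s = 745.5800 min

745.5800 minutes


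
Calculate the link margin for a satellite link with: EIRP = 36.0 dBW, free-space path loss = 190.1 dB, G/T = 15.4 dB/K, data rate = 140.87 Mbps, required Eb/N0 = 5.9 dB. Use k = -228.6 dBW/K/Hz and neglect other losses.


C/N0 = EIRP - FSPL + G/T - k = 36.0 - 190.1 + 15.4 - (-228.6)
C/N0 = 89.9000 dB-Hz
R_b = 140.87 Mbps = 1.4087e+08 bps -> 10*log10(R_b) = 81.4882 dB-Hz
Eb/N0 = C/N0 - 10*log10(R_b) = 89.9000 - 81.4882 = 8.4118 dB
Margin = Eb/N0 - Eb/N0_req = 8.4118 - 5.9 = 2.5118 dB (link closes)

2.5118 dB


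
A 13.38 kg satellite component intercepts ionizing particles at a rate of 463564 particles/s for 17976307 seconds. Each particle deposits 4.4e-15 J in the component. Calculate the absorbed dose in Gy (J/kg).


Total energy deposited = rate * time * E_per
  = 463564 * 17976307 * 4.4e-15 = 0.03666594 J
Dose = E_total / mass = 0.03666594 / 13.38
Dose = 0.002740354 Gy

0.0027 Gy


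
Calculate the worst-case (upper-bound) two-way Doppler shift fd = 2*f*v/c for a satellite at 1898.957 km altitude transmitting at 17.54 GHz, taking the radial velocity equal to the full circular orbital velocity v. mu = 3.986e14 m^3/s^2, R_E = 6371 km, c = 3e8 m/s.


r = 8.269957e+06 m
v = sqrt(mu/r) = 6942.5181 m/s (worst-case radial velocity)
f = 17.54 GHz = 1.754e+10 Hz
fd = 2*f*v/c = 2*1.754e+10*6942.5181/3.0e+08
fd = 811811.7846 Hz

811811.7846 Hz


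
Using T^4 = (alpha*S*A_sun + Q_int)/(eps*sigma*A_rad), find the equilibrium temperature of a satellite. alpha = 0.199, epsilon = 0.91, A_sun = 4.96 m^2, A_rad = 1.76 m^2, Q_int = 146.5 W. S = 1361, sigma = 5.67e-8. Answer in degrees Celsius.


Numerator = alpha*S*A_sun + Q_int = 0.199*1361*4.96 + 146.5 = 1489.8614 W
Denominator = eps*sigma*A_rad = 0.91*5.67e-8*1.76 = 9.081072e-08 W/K^4
T^4 = 1.6406229e+10 K^4
T = 357.8922 K = 84.7422 C

84.7422 degrees Celsius


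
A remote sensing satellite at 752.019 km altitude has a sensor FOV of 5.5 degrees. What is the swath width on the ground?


FOV = 5.5 deg = 0.09599311 rad
swath = 2 * alt * tan(FOV/2) = 2 * 752.019 * tan(0.04799655)
swath = 2 * 752.019 * 0.04803344
swath = 72.2441 km

72.2441 km


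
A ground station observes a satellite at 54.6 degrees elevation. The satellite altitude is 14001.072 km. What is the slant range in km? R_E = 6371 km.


h = 14001.072 km, el = 54.6 deg
d = -R_E*sin(el) + sqrt((R_E*sin(el))^2 + 2*R_E*h + h^2)
d = -6371.0000*sin(0.9529498) + sqrt((6371.0000*0.8151278)^2 + 2*6371.0000*14001.072 + 14001.072^2)
d = 14841.8099 km

14841.8099 km


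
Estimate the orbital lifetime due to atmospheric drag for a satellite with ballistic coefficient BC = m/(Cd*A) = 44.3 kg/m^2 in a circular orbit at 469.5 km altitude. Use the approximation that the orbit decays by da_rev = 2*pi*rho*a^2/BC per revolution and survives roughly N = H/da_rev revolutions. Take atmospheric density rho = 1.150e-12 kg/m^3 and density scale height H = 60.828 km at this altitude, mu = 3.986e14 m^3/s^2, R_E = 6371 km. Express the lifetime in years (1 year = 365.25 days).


a = R_E + alt = 6840.5000 km = 6.8405e+06 m
da_rev = 2*pi*rho*a^2/BC = 2*pi*1.150e-12*(6.8405e+06)^2/44.3 = 7.632199 m per revolution
N = H/da_rev = 60828.0000 m / 7.632199 m = 7969.9181 revolutions
P = 2*pi*sqrt(a^3/mu) = 5630.4485 s
lifetime = N*P = 7969.9181 * 5630.4485 = 4.4874214e+07 s = 519.3775 days
years = 519.3775 / 365.25 = 1.4220 years

1.4220 years


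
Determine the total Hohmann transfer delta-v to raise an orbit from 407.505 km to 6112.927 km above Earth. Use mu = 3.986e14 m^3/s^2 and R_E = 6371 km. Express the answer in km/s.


r1 = 6778.5050 km = 6.778505e+06 m
r2 = 12483.9270 km = 1.2483927e+07 m
dv1 = sqrt(mu/r1)*(sqrt(2*r2/(r1+r2)) - 1) = 1062.1064 m/s
dv2 = sqrt(mu/r2)*(1 - sqrt(2*r1/(r1+r2))) = 910.1316 m/s
total dv = |dv1| + |dv2| = 1062.1064 + 910.1316 = 1972.2380 m/s = 1.9722 km/s

1.9722 km/s


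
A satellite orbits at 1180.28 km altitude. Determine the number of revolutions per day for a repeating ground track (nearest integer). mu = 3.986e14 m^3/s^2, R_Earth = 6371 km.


r = 7.55128e+06 m
T = 2*pi*sqrt(r^3/mu) = 6530.4346 s = 108.8406 min
revs/day = 1440 / 108.8406 = 13.2304
Rounded: 13 revolutions per day

13 revolutions per day


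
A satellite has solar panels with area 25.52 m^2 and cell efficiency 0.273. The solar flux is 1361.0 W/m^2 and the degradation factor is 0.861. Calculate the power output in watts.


P = area * eta * S * degradation
P = 25.52 * 0.273 * 1361.0 * 0.861
P = 8164.0300 W

8164.0300 W


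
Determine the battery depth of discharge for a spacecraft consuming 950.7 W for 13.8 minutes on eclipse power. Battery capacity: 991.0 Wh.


E_used = P * t / 60 = 950.7 * 13.8 / 60 = 218.6610 Wh
DOD = E_used / E_total * 100 = 218.6610 / 991.0 * 100
DOD = 22.0647 %

22.0647 %


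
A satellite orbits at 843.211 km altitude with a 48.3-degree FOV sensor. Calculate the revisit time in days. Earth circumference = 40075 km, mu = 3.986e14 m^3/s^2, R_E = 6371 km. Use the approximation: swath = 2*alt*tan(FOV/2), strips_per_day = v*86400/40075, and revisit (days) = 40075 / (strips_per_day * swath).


swath = 2*843.211*tan(0.421497) = 756.1399 km
v = sqrt(mu/r) = 7433.1728 m/s = 7.4332 km/s
strips/day = v*86400/40075 = 7.4332*86400/40075 = 16.0256
coverage/day = strips * swath = 16.0256 * 756.1399 = 12117.5989 km
revisit = 40075 / 12117.5989 = 3.3072 days

3.3072 days


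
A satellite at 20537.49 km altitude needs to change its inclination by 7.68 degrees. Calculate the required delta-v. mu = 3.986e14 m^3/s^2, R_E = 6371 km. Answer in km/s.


r = 26908.4900 km = 2.690849e+07 m
V = sqrt(mu/r) = 3848.7879 m/s
di = 7.68 deg = 0.1340413 rad
dV = 2*V*sin(di/2) = 2*3848.7879*sin(0.06702064)
dV = 515.5104 m/s = 0.5155104 km/s

0.5155 km/s


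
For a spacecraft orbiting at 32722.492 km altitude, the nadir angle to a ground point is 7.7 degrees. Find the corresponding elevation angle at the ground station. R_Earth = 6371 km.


r = R_E + alt = 39093.4920 km
Law of sines in the satellite / Earth-center / ground-point triangle:
  sin(nadir)/R_E = sin(90 + el)/r  =>  cos(el) = (r/R_E)*sin(nadir)
cos(el) = (39093.4920 / 6371.0000) * sin(7.7 deg) = 0.822161
el = arccos(0.822161) = 34.6983 deg
(Earth-central angle = 90 - nadir - el = 47.6017 deg)

34.6983 degrees
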